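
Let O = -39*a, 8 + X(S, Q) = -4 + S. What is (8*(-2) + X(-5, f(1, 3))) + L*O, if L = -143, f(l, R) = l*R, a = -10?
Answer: -55803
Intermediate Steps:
f(l, R) = R*l
X(S, Q) = -12 + S (X(S, Q) = -8 + (-4 + S) = -12 + S)
O = 390 (O = -39*(-10) = 390)
(8*(-2) + X(-5, f(1, 3))) + L*O = (8*(-2) + (-12 - 5)) - 143*390 = (-16 - 17) - 55770 = -33 - 55770 = -55803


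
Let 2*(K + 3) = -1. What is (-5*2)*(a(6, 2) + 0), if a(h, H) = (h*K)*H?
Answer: 420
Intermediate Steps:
K = -7/2 (K = -3 + (½)*(-1) = -3 - ½ = -7/2 ≈ -3.5000)
a(h, H) = -7*H*h/2 (a(h, H) = (h*(-7/2))*H = (-7*h/2)*H = -7*H*h/2)
(-5*2)*(a(6, 2) + 0) = (-5*2)*(-7/2*2*6 + 0) = -10*(-42 + 0) = -10*(-42) = 420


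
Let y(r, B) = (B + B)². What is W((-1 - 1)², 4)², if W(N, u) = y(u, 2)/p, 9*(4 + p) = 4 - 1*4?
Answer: 16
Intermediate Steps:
y(r, B) = 4*B² (y(r, B) = (2*B)² = 4*B²)
p = -4 (p = -4 + (4 - 1*4)/9 = -4 + (4 - 4)/9 = -4 + (⅑)*0 = -4 + 0 = -4)
W(N, u) = -4 (W(N, u) = (4*2²)/(-4) = (4*4)*(-¼) = 16*(-¼) = -4)
W((-1 - 1)², 4)² = (-4)² = 16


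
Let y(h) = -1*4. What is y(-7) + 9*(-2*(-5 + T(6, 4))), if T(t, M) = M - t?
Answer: 122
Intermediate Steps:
y(h) = -4
y(-7) + 9*(-2*(-5 + T(6, 4))) = -4 + 9*(-2*(-5 + (4 - 1*6))) = -4 + 9*(-2*(-5 + (4 - 6))) = -4 + 9*(-2*(-5 - 2)) = -4 + 9*(-2*(-7)) = -4 + 9*14 = -4 + 126 = 122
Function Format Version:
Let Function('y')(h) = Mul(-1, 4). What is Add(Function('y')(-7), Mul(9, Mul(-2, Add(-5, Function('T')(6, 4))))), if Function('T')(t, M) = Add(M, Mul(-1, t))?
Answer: 122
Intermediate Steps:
Function('y')(h) = -4
Add(Function('y')(-7), Mul(9, Mul(-2, Add(-5, Function('T')(6, 4))))) = Add(-4, Mul(9, Mul(-2, Add(-5, Add(4, Mul(-1, 6)))))) = Add(-4, Mul(9, Mul(-2, Add(-5, Add(4, -6))))) = Add(-4, Mul(9, Mul(-2, Add(-5, -2)))) = Add(-4, Mul(9, Mul(-2, -7))) = Add(-4, Mul(9, 14)) = Add(-4, 126) = 122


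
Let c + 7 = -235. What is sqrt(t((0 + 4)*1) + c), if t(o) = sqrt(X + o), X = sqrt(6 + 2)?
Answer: sqrt(-242 + sqrt(2)*sqrt(2 + sqrt(2))) ≈ 15.472*I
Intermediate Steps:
c = -242 (c = -7 - 235 = -242)
X = 2*sqrt(2) (X = sqrt(8) = 2*sqrt(2) ≈ 2.8284)
t(o) = sqrt(o + 2*sqrt(2)) (t(o) = sqrt(2*sqrt(2) + o) = sqrt(o + 2*sqrt(2)))
sqrt(t((0 + 4)*1) + c) = sqrt(sqrt((0 + 4)*1 + 2*sqrt(2)) - 242) = sqrt(sqrt(4*1 + 2*sqrt(2)) - 242) = sqrt(sqrt(4 + 2*sqrt(2)) - 242) = sqrt(-242 + sqrt(4 + 2*sqrt(2)))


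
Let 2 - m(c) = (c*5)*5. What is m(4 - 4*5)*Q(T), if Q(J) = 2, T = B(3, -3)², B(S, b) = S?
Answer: 804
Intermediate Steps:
T = 9 (T = 3² = 9)
m(c) = 2 - 25*c (m(c) = 2 - c*5*5 = 2 - 5*c*5 = 2 - 25*c)
m(4 - 4*5)*Q(T) = (2 - 25*(4 - 4*5))*2 = (2 - 25*(4 - 20))*2 = (2 - 25*(-16))*2 = (2 + 400)*2 = 402*2 = 804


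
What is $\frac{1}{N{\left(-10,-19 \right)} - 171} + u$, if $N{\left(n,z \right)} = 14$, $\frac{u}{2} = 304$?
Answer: $\frac{95455}{157} \approx 607.99$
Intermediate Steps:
$u = 608$ ($u = 2 \cdot 304 = 608$)
$\frac{1}{N{\left(-10,-19 \right)} - 171} + u = \frac{1}{14 - 171} + 608 = \frac{1}{-157} + 608 = - \frac{1}{157} + 608 = \frac{95455}{157}$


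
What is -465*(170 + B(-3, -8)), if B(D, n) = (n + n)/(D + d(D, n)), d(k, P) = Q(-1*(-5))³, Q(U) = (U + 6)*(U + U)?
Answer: -105215305410/1330997 ≈ -79050.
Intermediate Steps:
Q(U) = 2*U*(6 + U) (Q(U) = (6 + U)*(2*U) = 2*U*(6 + U))
d(k, P) = 1331000 (d(k, P) = (2*(-1*(-5))*(6 - 1*(-5)))³ = (2*5*(6 + 5))³ = (2*5*11)³ = 110³ = 1331000)
B(D, n) = 2*n/(1331000 + D) (B(D, n) = (n + n)/(D + 1331000) = (2*n)/(1331000 + D) = 2*n/(1331000 + D))
-465*(170 + B(-3, -8)) = -465*(170 + 2*(-8)/(1331000 - 3)) = -465*(170 + 2*(-8)/1330997) = -465*(170 + 2*(-8)*(1/1330997)) = -465*(170 - 16/1330997) = -465*226269474/1330997 = -105215305410/1330997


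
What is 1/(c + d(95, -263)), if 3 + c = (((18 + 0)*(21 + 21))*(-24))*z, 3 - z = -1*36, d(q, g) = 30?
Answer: -1/707589 ≈ -1.4132e-6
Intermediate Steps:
z = 39 (z = 3 - (-1)*36 = 3 - 1*(-36) = 3 + 36 = 39)
c = -707619 (c = -3 + (((18 + 0)*(21 + 21))*(-24))*39 = -3 + ((18*42)*(-24))*39 = -3 + (756*(-24))*39 = -3 - 18144*39 = -3 - 707616 = -707619)
1/(c + d(95, -263)) = 1/(-707619 + 30) = 1/(-707589) = -1/707589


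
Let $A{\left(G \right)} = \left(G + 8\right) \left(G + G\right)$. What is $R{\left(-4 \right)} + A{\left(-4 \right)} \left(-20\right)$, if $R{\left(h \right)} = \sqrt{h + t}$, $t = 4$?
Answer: $640$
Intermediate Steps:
$R{\left(h \right)} = \sqrt{4 + h}$ ($R{\left(h \right)} = \sqrt{h + 4} = \sqrt{4 + h}$)
$A{\left(G \right)} = 2 G \left(8 + G\right)$ ($A{\left(G \right)} = \left(8 + G\right) 2 G = 2 G \left(8 + G\right)$)
$R{\left(-4 \right)} + A{\left(-4 \right)} \left(-20\right) = \sqrt{4 - 4} + 2 \left(-4\right) \left(8 - 4\right) \left(-20\right) = \sqrt{0} + 2 \left(-4\right) 4 \left(-20\right) = 0 - -640 = 0 + 640 = 640$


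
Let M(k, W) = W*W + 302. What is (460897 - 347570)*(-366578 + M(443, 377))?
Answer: -25401907069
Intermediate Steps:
M(k, W) = 302 + W² (M(k, W) = W² + 302 = 302 + W²)
(460897 - 347570)*(-366578 + M(443, 377)) = (460897 - 347570)*(-366578 + (302 + 377²)) = 113327*(-366578 + (302 + 142129)) = 113327*(-366578 + 142431) = 113327*(-224147) = -25401907069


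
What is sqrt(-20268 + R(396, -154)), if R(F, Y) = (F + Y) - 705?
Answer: I*sqrt(20731) ≈ 143.98*I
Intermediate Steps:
R(F, Y) = -705 + F + Y
sqrt(-20268 + R(396, -154)) = sqrt(-20268 + (-705 + 396 - 154)) = sqrt(-20268 - 463) = sqrt(-20731) = I*sqrt(20731)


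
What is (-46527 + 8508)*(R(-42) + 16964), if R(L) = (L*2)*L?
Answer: -779085348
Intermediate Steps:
R(L) = 2*L**2 (R(L) = (2*L)*L = 2*L**2)
(-46527 + 8508)*(R(-42) + 16964) = (-46527 + 8508)*(2*(-42)**2 + 16964) = -38019*(2*1764 + 16964) = -38019*(3528 + 16964) = -38019*20492 = -779085348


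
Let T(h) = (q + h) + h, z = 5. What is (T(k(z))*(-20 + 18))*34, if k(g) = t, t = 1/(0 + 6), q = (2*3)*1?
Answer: -1292/3 ≈ -430.67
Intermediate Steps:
q = 6 (q = 6*1 = 6)
t = ⅙ (t = 1/6 = ⅙ ≈ 0.16667)
k(g) = ⅙
T(h) = 6 + 2*h (T(h) = (6 + h) + h = 6 + 2*h)
(T(k(z))*(-20 + 18))*34 = ((6 + 2*(⅙))*(-20 + 18))*34 = ((6 + ⅓)*(-2))*34 = ((19/3)*(-2))*34 = -38/3*34 = -1292/3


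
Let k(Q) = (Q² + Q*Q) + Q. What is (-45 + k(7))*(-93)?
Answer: -5580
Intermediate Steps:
k(Q) = Q + 2*Q² (k(Q) = (Q² + Q²) + Q = 2*Q² + Q = Q + 2*Q²)
(-45 + k(7))*(-93) = (-45 + 7*(1 + 2*7))*(-93) = (-45 + 7*(1 + 14))*(-93) = (-45 + 7*15)*(-93) = (-45 + 105)*(-93) = 60*(-93) = -5580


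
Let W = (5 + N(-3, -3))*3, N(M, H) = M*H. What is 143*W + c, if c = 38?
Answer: 6044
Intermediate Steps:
N(M, H) = H*M
W = 42 (W = (5 - 3*(-3))*3 = (5 + 9)*3 = 14*3 = 42)
143*W + c = 143*42 + 38 = 6006 + 38 = 6044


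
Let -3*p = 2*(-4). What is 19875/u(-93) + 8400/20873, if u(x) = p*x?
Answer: -412767675/5176504 ≈ -79.739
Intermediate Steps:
p = 8/3 (p = -2*(-4)/3 = -⅓*(-8) = 8/3 ≈ 2.6667)
u(x) = 8*x/3
19875/u(-93) + 8400/20873 = 19875/(((8/3)*(-93))) + 8400/20873 = 19875/(-248) + 8400*(1/20873) = 19875*(-1/248) + 8400/20873 = -19875/248 + 8400/20873 = -412767675/5176504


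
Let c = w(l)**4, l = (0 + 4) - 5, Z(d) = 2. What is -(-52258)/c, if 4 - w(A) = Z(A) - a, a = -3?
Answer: 52258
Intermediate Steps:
l = -1 (l = 4 - 5 = -1)
w(A) = -1 (w(A) = 4 - (2 - 1*(-3)) = 4 - (2 + 3) = 4 - 1*5 = 4 - 5 = -1)
c = 1 (c = (-1)**4 = 1)
-(-52258)/c = -(-52258)/1 = -(-52258) = -1*(-52258) = 52258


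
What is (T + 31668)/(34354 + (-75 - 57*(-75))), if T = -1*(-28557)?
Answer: 60225/38554 ≈ 1.5621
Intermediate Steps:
T = 28557
(T + 31668)/(34354 + (-75 - 57*(-75))) = (28557 + 31668)/(34354 + (-75 - 57*(-75))) = 60225/(34354 + (-75 + 4275)) = 60225/(34354 + 4200) = 60225/38554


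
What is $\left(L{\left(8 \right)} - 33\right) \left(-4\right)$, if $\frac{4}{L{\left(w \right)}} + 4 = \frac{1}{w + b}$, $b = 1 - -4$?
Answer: $\frac{6940}{51} \approx 136.08$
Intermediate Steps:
$b = 5$ ($b = 1 + 4 = 5$)
$L{\left(w \right)} = \frac{4}{-4 + \frac{1}{5 + w}}$ ($L{\left(w \right)} = \frac{4}{-4 + \frac{1}{w + 5}} = \frac{4}{-4 + \frac{1}{5 + w}}$)
$\left(L{\left(8 \right)} - 33\right) \left(-4\right) = \left(\frac{4 \left(-5 - 8\right)}{19 + 4 \cdot 8} - 33\right) \left(-4\right) = \left(\frac{4 \left(-5 - 8\right)}{19 + 32} - 33\right) \left(-4\right) = \left(4 \cdot \frac{1}{51} \left(-13\right) - 33\right) \left(-4\right) = \left(- \frac{52}{51} - 33\right) \left(-4\right) = \left(- \frac{1735}{51}\right) \left(-4\right) = \frac{6940}{51}$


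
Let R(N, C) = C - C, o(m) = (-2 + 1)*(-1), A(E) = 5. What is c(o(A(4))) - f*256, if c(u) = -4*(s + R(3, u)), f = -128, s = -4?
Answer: 32784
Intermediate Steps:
o(m) = 1 (o(m) = -1*(-1) = 1)
R(N, C) = 0
c(u) = 16 (c(u) = -4*(-4 + 0) = -4*(-4) = 16)
c(o(A(4))) - f*256 = 16 - (-128)*256 = 16 - 1*(-32768) = 16 + 32768 = 32784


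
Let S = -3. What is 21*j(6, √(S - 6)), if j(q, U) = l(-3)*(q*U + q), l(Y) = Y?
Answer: -378 - 1134*I ≈ -378.0 - 1134.0*I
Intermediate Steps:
j(q, U) = -3*q - 3*U*q (j(q, U) = -3*(q*U + q) = -3*(U*q + q) = -3*(q + U*q) = -3*q - 3*U*q)
21*j(6, √(S - 6)) = 21*(-3*6*(1 + √(-3 - 6))) = 21*(-3*6*(1 + √(-9))) = 21*(-3*6*(1 + 3*I)) = 21*(-18 - 54*I) = -378 - 1134*I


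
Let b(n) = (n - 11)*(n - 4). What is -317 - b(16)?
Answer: -377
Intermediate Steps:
b(n) = (-11 + n)*(-4 + n)
-317 - b(16) = -317 - (44 + 16² - 15*16) = -317 - (44 + 256 - 240) = -317 - 1*60 = -317 - 60 = -377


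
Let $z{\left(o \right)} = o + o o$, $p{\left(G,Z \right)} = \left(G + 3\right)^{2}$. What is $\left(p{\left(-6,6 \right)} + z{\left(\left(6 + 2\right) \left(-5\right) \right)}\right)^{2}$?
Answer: $2461761$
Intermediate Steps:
$p{\left(G,Z \right)} = \left(3 + G\right)^{2}$
$z{\left(o \right)} = o + o^{2}$
$\left(p{\left(-6,6 \right)} + z{\left(\left(6 + 2\right) \left(-5\right) \right)}\right)^{2} = \left(\left(3 - 6\right)^{2} + \left(6 + 2\right) \left(-5\right) \left(1 + \left(6 + 2\right) \left(-5\right)\right)\right)^{2} = \left(\left(-3\right)^{2} + 8 \left(-5\right) \left(1 + 8 \left(-5\right)\right)\right)^{2} = \left(9 - 40 \left(1 - 40\right)\right)^{2} = \left(9 - -1560\right)^{2} = \left(9 + 1560\right)^{2} = 1569^{2} = 2461761$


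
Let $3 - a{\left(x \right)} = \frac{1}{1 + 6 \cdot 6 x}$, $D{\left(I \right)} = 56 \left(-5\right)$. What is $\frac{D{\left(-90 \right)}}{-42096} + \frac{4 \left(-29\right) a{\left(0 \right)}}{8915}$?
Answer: $- \frac{908759}{46910730} \approx -0.019372$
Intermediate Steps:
$D{\left(I \right)} = -280$
$a{\left(x \right)} = 3 - \frac{1}{1 + 36 x}$ ($a{\left(x \right)} = 3 - \frac{1}{1 + 6 \cdot 6 x} = 3 - \frac{1}{1 + 36 x}$)
$\frac{D{\left(-90 \right)}}{-42096} + \frac{4 \left(-29\right) a{\left(0 \right)}}{8915} = - \frac{280}{-42096} + \frac{4 \left(-29\right) \frac{2 \left(1 + 54 \cdot 0\right)}{1 + 36 \cdot 0}}{8915} = \left(-280\right) \left(- \frac{1}{42096}\right) + - 116 \frac{2 \left(1 + 0\right)}{1 + 0} \cdot \frac{1}{8915} = \frac{35}{5262} + - 116 \cdot 2 \cdot 1^{-1} \cdot 1 \cdot \frac{1}{8915} = \frac{35}{5262} + - 116 \cdot 2 \cdot 1 \cdot 1 \cdot \frac{1}{8915} = \frac{35}{5262} + \left(-116\right) 2 \cdot \frac{1}{8915} = \frac{35}{5262} - \frac{232}{8915} = - \frac{908759}{46910730}$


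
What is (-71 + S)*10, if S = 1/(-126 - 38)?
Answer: -58225/82 ≈ -710.06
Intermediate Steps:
S = -1/164 (S = 1/(-164) = -1/164 ≈ -0.0060976)
(-71 + S)*10 = (-71 - 1/164)*10 = -11645/164*10 = -58225/82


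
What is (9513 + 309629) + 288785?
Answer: 607927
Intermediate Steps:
(9513 + 309629) + 288785 = 319142 + 288785 = 607927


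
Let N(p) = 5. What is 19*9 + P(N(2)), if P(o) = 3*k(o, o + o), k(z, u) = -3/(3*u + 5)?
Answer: 5976/35 ≈ 170.74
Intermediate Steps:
k(z, u) = -3/(5 + 3*u)
P(o) = -9/(5 + 6*o) (P(o) = 3*(-3/(5 + 3*(o + o))) = 3*(-3/(5 + 3*(2*o))) = 3*(-3/(5 + 6*o)) = -9/(5 + 6*o))
19*9 + P(N(2)) = 19*9 - 9/(5 + 6*5) = 171 - 9/(5 + 30) = 171 - 9/35 = 5976/35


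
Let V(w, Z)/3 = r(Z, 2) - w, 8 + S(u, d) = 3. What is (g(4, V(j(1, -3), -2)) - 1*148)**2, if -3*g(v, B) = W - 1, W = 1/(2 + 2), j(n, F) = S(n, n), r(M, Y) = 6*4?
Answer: 349281/16 ≈ 21830.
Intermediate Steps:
S(u, d) = -5 (S(u, d) = -8 + 3 = -5)
r(M, Y) = 24
j(n, F) = -5
V(w, Z) = 72 - 3*w (V(w, Z) = 3*(24 - w) = 72 - 3*w)
W = 1/4 ≈ 0.25000
g(v, B) = 1/4 (g(v, B) = -(1/4 - 1)/3 = -1/3*(-3/4) = 1/4)
(g(4, V(j(1, -3), -2)) - 1*148)**2 = (1/4 - 1*148)**2 = (1/4 - 148)**2 = (-591/4)**2 = 349281/16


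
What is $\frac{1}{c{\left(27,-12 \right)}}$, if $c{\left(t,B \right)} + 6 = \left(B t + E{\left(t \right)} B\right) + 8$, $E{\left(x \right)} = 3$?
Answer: $- \frac{1}{358} \approx -0.0027933$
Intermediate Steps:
$c{\left(t,B \right)} = 2 + 3 B + B t$ ($c{\left(t,B \right)} = -6 + \left(\left(B t + 3 B\right) + 8\right) = -6 + \left(\left(3 B + B t\right) + 8\right) = -6 + \left(8 + 3 B + B t\right) = 2 + 3 B + B t$)
$\frac{1}{c{\left(27,-12 \right)}} = \frac{1}{2 + 3 \left(-12\right) - 324} = \frac{1}{2 - 36 - 324} = \frac{1}{-358} = - \frac{1}{358}$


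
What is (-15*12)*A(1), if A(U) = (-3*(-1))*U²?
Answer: -540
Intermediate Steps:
A(U) = 3*U²
(-15*12)*A(1) = (-15*12)*(3*1²) = -540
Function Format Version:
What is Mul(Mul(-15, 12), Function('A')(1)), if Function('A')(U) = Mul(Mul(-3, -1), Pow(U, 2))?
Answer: -540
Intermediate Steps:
Function('A')(U) = Mul(3, Pow(U, 2))
Mul(Mul(-15, 12), Function('A')(1)) = Mul(Mul(-15, 12), Mul(3, Pow(1, 2))) = Mul(-180, Mul(3, 1)) = Mul(-180, 3) = -540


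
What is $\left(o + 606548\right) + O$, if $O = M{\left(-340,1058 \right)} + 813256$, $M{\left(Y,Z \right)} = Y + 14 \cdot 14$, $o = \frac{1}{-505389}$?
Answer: $\frac{717480547739}{505389} \approx 1.4197 \cdot 10^{6}$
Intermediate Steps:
$o = - \frac{1}{505389} \approx -1.9787 \cdot 10^{-6}$
$M{\left(Y,Z \right)} = 196 + Y$ ($M{\left(Y,Z \right)} = Y + 196 = 196 + Y$)
$O = 813112$ ($O = \left(196 - 340\right) + 813256 = -144 + 813256 = 813112$)
$\left(o + 606548\right) + O = \left(- \frac{1}{505389} + 606548\right) + 813112 = \frac{306542687171}{505389} + 813112 = \frac{717480547739}{505389}$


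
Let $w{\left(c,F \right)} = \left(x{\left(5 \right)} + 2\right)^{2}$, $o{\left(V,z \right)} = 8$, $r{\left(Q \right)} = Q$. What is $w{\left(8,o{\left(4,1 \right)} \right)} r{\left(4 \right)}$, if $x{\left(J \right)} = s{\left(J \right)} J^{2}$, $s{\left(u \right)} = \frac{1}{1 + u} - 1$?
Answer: $\frac{12769}{9} \approx 1418.8$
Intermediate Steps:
$s{\left(u \right)} = -1 + \frac{1}{1 + u}$
$x{\left(J \right)} = - \frac{J^{3}}{1 + J}$ ($x{\left(J \right)} = - \frac{J}{1 + J} J^{2} = - \frac{J^{3}}{1 + J}$)
$w{\left(c,F \right)} = \frac{12769}{36}$ ($w{\left(c,F \right)} = \left(- \frac{5^{3}}{1 + 5} + 2\right)^{2} = \left(\left(-1\right) 125 \cdot \frac{1}{6} + 2\right)^{2} = \left(- \frac{125}{6} + 2\right)^{2} = \left(- \frac{113}{6}\right)^{2} = \frac{12769}{36}$)
$w{\left(8,o{\left(4,1 \right)} \right)} r{\left(4 \right)} = \frac{12769}{36} \cdot 4 = \frac{12769}{9}$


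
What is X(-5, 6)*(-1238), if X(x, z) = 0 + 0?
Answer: 0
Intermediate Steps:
X(x, z) = 0
X(-5, 6)*(-1238) = 0*(-1238) = 0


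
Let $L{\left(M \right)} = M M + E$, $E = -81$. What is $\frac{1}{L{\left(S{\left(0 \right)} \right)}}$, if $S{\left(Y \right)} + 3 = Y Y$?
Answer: $- \frac{1}{72} \approx -0.013889$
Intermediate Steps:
$S{\left(Y \right)} = -3 + Y^{2}$ ($S{\left(Y \right)} = -3 + Y Y = -3 + Y^{2}$)
$L{\left(M \right)} = -81 + M^{2}$ ($L{\left(M \right)} = M M - 81 = M^{2} - 81 = -81 + M^{2}$)
$\frac{1}{L{\left(S{\left(0 \right)} \right)}} = \frac{1}{-81 + \left(-3 + 0^{2}\right)^{2}} = \frac{1}{-81 + \left(-3 + 0\right)^{2}} = \frac{1}{-81 + \left(-3\right)^{2}} = \frac{1}{-81 + 9} = \frac{1}{-72} = - \frac{1}{72}$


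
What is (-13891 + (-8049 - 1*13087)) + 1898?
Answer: -33129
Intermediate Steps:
(-13891 + (-8049 - 1*13087)) + 1898 = (-13891 + (-8049 - 13087)) + 1898 = (-13891 - 21136) + 1898 = -35027 + 1898 = -33129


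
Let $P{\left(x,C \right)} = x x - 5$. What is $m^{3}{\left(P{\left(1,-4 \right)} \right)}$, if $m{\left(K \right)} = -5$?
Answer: $-125$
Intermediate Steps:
$P{\left(x,C \right)} = -5 + x^{2}$ ($P{\left(x,C \right)} = x^{2} - 5 = -5 + x^{2}$)
$m^{3}{\left(P{\left(1,-4 \right)} \right)} = \left(-5\right)^{3} = -125$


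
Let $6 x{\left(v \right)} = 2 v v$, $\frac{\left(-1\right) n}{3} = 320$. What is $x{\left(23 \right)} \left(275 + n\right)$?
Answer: $- \frac{362365}{3} \approx -1.2079 \cdot 10^{5}$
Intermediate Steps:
$n = -960$ ($n = \left(-3\right) 320 = -960$)
$x{\left(v \right)} = \frac{v^{2}}{3}$ ($x{\left(v \right)} = \frac{2 v v}{6} = \frac{2 v^{2}}{6} = \frac{v^{2}}{3}$)
$x{\left(23 \right)} \left(275 + n\right) = \frac{23^{2}}{3} \left(275 - 960\right) = \frac{1}{3} \cdot 529 \left(-685\right) = \frac{529}{3} \left(-685\right) = - \frac{362365}{3}$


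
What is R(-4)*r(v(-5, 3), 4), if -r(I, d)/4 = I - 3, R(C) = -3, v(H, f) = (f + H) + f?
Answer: -24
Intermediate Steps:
v(H, f) = H + 2*f (v(H, f) = (H + f) + f = H + 2*f)
r(I, d) = 12 - 4*I (r(I, d) = -4*(I - 3) = -4*(-3 + I) = 12 - 4*I)
R(-4)*r(v(-5, 3), 4) = -3*(12 - 4*(-5 + 2*3)) = -3*(12 - 4*(-5 + 6)) = -3*(12 - 4*1) = -3*(12 - 4) = -3*8 = -24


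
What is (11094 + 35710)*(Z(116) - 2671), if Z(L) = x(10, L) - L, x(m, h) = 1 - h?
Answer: -135825208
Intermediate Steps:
Z(L) = 1 - 2*L (Z(L) = (1 - L) - L = 1 - 2*L)
(11094 + 35710)*(Z(116) - 2671) = (11094 + 35710)*((1 - 2*116) - 2671) = 46804*((1 - 232) - 2671) = 46804*(-231 - 2671) = 46804*(-2902) = -135825208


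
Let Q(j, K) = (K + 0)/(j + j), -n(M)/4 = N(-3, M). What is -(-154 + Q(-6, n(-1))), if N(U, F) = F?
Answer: 463/3 ≈ 154.33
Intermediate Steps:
n(M) = -4*M
Q(j, K) = K/(2*j) (Q(j, K) = K/((2*j)) = K*(1/(2*j)) = K/(2*j))
-(-154 + Q(-6, n(-1))) = -(-154 + (1/2)*(-4*(-1))/(-6)) = -(-154 + (1/2)*4*(-1/6)) = -(-154 - 1/3) = -1*(-463/3) = 463/3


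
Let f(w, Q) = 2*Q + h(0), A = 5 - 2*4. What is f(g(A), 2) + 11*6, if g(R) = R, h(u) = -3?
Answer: 67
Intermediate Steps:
A = -3 (A = 5 - 8 = -3)
f(w, Q) = -3 + 2*Q (f(w, Q) = 2*Q - 3 = -3 + 2*Q)
f(g(A), 2) + 11*6 = (-3 + 2*2) + 11*6 = (-3 + 4) + 66 = 1 + 66 = 67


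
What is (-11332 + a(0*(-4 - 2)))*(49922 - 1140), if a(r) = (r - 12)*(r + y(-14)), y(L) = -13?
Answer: -545187632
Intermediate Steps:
a(r) = (-13 + r)*(-12 + r) (a(r) = (r - 12)*(r - 13) = (-12 + r)*(-13 + r) = (-13 + r)*(-12 + r))
(-11332 + a(0*(-4 - 2)))*(49922 - 1140) = (-11332 + (156 + (0*(-4 - 2))² - 0*(-4 - 2)))*(49922 - 1140) = (-11332 + (156 + (0*(-6))² - 0*(-6)))*48782 = (-11332 + (156 + 0² - 25*0))*48782 = (-11332 + (156 + 0 + 0))*48782 = (-11332 + 156)*48782 = -11176*48782 = -545187632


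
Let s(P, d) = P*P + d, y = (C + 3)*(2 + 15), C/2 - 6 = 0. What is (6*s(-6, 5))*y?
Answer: 62730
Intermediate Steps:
C = 12 (C = 12 + 2*0 = 12 + 0 = 12)
y = 255 (y = (12 + 3)*(2 + 15) = 15*17 = 255)
s(P, d) = d + P² (s(P, d) = P² + d = d + P²)
(6*s(-6, 5))*y = (6*(5 + (-6)²))*255 = (6*(5 + 36))*255 = (6*41)*255 = 246*255 = 62730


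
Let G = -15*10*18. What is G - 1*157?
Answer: -2857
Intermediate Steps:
G = -2700 (G = -150*18 = -2700)
G - 1*157 = -2700 - 1*157 = -2700 - 157 = -2857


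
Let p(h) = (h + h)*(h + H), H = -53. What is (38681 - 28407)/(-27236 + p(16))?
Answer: -5137/14210 ≈ -0.36151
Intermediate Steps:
p(h) = 2*h*(-53 + h) (p(h) = (h + h)*(h - 53) = (2*h)*(-53 + h) = 2*h*(-53 + h))
(38681 - 28407)/(-27236 + p(16)) = (38681 - 28407)/(-27236 + 2*16*(-53 + 16)) = 10274/(-27236 + 2*16*(-37)) = 10274/(-27236 - 1184) = 10274/(-28420) = 10274*(-1/28420) = -5137/14210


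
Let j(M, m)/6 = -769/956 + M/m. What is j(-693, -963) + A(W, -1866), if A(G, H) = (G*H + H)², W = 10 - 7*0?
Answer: 21548662684683/51146 ≈ 4.2132e+8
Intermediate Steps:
W = 10 (W = 10 + 0 = 10)
j(M, m) = -2307/478 + 6*M/m (j(M, m) = 6*(-769/956 + M/m) = -2307/478 + 6*M/m)
A(G, H) = (H + G*H)²
j(-693, -963) + A(W, -1866) = (-2307/478 + 6*(-693)/(-963)) + (-1866)²*(1 + 10)² = (-2307/478 + 6*(-693)*(-1/963)) + 3481956*11² = (-2307/478 + 462/107) + 3481956*121 = -26013/51146 + 421316676 = 21548662684683/51146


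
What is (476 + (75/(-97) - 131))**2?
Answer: 1114892100/9409 ≈ 1.1849e+5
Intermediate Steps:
(476 + (75/(-97) - 131))**2 = (476 + (75*(-1/97) - 131))**2 = (476 + (-75/97 - 131))**2 = (476 - 12782/97)**2 = (33390/97)**2 = 1114892100/9409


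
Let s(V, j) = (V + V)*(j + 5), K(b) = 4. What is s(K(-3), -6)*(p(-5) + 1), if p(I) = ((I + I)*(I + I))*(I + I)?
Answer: 7992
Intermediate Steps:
s(V, j) = 2*V*(5 + j) (s(V, j) = (2*V)*(5 + j) = 2*V*(5 + j))
p(I) = 8*I³ (p(I) = ((2*I)*(2*I))*(2*I) = (4*I²)*(2*I) = 8*I³)
s(K(-3), -6)*(p(-5) + 1) = (2*4*(5 - 6))*(8*(-5)³ + 1) = (2*4*(-1))*(8*(-125) + 1) = -8*(-1000 + 1) = -8*(-999) = 7992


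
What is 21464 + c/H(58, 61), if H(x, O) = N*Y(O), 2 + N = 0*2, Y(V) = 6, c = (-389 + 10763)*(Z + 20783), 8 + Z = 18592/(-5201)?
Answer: -26652053697/1486 ≈ -1.7935e+7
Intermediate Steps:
Z = -8600/743 (Z = -8 + 18592/(-5201) = -8 + 18592*(-1/5201) = -8 - 2656/743 = -8600/743 ≈ -11.575)
c = 160103695206/743 (c = (-389 + 10763)*(-8600/743 + 20783) = 10374*(15433169/743) = 160103695206/743 ≈ 2.1548e+8)
N = -2 (N = -2 + 0*2 = -2 + 0 = -2)
H(x, O) = -12 (H(x, O) = -2*6 = -12)
21464 + c/H(58, 61) = 21464 + (160103695206/743)/(-12) = 21464 + (160103695206/743)*(-1/12) = 21464 - 26683949201/1486 = -26652053697/1486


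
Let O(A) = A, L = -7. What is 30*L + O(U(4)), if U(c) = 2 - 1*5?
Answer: -213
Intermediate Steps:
U(c) = -3 (U(c) = 2 - 5 = -3)
30*L + O(U(4)) = 30*(-7) - 3 = -210 - 3 = -213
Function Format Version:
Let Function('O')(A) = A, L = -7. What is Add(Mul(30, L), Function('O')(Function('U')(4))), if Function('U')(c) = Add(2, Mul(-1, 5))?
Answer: -213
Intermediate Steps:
Function('U')(c) = -3 (Function('U')(c) = Add(2, -5) = -3)
Add(Mul(30, L), Function('O')(Function('U')(4))) = Add(Mul(30, -7), -3) = Add(-210, -3) = -213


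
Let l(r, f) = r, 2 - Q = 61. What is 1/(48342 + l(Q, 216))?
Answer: 1/48283 ≈ 2.0711e-5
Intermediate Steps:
Q = -59 (Q = 2 - 1*61 = 2 - 61 = -59)
1/(48342 + l(Q, 216)) = 1/(48342 - 59) = 1/48283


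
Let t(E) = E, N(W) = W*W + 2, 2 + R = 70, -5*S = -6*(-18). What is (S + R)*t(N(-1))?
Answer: 696/5 ≈ 139.20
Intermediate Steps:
S = -108/5 (S = -(-6)*(-18)/5 = -⅕*108 = -108/5 ≈ -21.600)
R = 68 (R = -2 + 70 = 68)
N(W) = 2 + W² (N(W) = W² + 2 = 2 + W²)
(S + R)*t(N(-1)) = (-108/5 + 68)*(2 + (-1)²) = 232*(2 + 1)/5 = (232/5)*3 = 696/5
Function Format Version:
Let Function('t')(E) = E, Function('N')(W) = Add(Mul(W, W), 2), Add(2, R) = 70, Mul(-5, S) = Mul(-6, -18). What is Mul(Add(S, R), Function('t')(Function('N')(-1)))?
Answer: Rational(696, 5) ≈ 139.20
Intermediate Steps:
S = Rational(-108, 5) (S = Mul(Rational(-1, 5), Mul(-6, -18)) = Mul(Rational(-1, 5), 108) = Rational(-108, 5) ≈ -21.600)
R = 68 (R = Add(-2, 70) = 68)
Function('N')(W) = Add(2, Pow(W, 2)) (Function('N')(W) = Add(Pow(W, 2), 2) = Add(2, Pow(W, 2)))
Mul(Add(S, R), Function('t')(Function('N')(-1))) = Mul(Add(Rational(-108, 5), 68), Add(2, Pow(-1, 2))) = Mul(Rational(232, 5), Add(2, 1)) = Mul(Rational(232, 5), 3) = Rational(696, 5)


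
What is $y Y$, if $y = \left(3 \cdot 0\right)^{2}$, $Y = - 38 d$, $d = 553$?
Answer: $0$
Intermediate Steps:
$Y = -21014$ ($Y = \left(-38\right) 553 = -21014$)
$y = 0$ ($y = 0^{2} = 0$)
$y Y = 0 \left(-21014\right) = 0$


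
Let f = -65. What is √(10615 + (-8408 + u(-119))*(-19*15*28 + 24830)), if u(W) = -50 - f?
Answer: I*√141411435 ≈ 11892.0*I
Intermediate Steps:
u(W) = 15 (u(W) = -50 - 1*(-65) = -50 + 65 = 15)
√(10615 + (-8408 + u(-119))*(-19*15*28 + 24830)) = √(10615 + (-8408 + 15)*(-19*15*28 + 24830)) = √(10615 - 8393*(-285*28 + 24830)) = √(10615 - 8393*(-7980 + 24830)) = √(10615 - 8393*16850) = √(10615 - 141422050) = √(-141411435) = I*√141411435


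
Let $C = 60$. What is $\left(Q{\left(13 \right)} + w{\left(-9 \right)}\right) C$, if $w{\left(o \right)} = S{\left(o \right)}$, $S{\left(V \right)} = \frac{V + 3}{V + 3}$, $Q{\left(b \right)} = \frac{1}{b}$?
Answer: $\frac{840}{13} \approx 64.615$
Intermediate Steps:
$S{\left(V \right)} = 1$ ($S{\left(V \right)} = \frac{3 + V}{3 + V} = 1$)
$w{\left(o \right)} = 1$
$\left(Q{\left(13 \right)} + w{\left(-9 \right)}\right) C = \left(\frac{1}{13} + 1\right) 60 = \frac{14}{13} \cdot 60 = \frac{840}{13}$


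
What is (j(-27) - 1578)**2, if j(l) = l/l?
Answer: 2486929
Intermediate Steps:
j(l) = 1
(j(-27) - 1578)**2 = (1 - 1578)**2 = (-1577)**2 = 2486929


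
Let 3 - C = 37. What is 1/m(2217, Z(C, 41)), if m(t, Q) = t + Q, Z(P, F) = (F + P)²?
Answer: 1/2266 ≈ 0.00044131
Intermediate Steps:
C = -34 (C = 3 - 1*37 = 3 - 37 = -34)
m(t, Q) = Q + t
1/m(2217, Z(C, 41)) = 1/((41 - 34)² + 2217) = 1/(7² + 2217) = 1/(49 + 2217) = 1/2266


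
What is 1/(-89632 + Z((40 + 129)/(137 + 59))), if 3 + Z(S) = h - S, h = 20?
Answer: -196/17564709 ≈ -1.1159e-5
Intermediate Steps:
Z(S) = 17 - S (Z(S) = -3 + (20 - S) = 17 - S)
1/(-89632 + Z((40 + 129)/(137 + 59))) = 1/(-89632 + (17 - (40 + 129)/(137 + 59))) = 1/(-89632 + (17 - 169/196)) = 1/(-89632 + 3163/196) = 1/(-17564709/196) = -196/17564709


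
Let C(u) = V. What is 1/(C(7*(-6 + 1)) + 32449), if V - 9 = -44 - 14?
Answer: 1/32400 ≈ 3.0864e-5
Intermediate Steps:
V = -49 (V = 9 + (-44 - 14) = 9 - 58 = -49)
C(u) = -49
1/(C(7*(-6 + 1)) + 32449) = 1/(-49 + 32449) = 1/32400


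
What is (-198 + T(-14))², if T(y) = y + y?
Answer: 51076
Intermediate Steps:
T(y) = 2*y
(-198 + T(-14))² = (-198 + 2*(-14))² = (-198 - 28)² = (-226)² = 51076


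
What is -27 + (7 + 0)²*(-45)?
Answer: -2232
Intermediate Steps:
-27 + (7 + 0)²*(-45) = -27 + 7²*(-45) = -27 + 49*(-45) = -27 - 2205 = -2232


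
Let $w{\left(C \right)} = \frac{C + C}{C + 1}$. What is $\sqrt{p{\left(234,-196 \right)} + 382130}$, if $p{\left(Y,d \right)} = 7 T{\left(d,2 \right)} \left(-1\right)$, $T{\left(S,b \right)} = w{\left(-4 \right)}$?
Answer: $\frac{\sqrt{3439002}}{3} \approx 618.15$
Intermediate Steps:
$w{\left(C \right)} = \frac{2 C}{1 + C}$
$T{\left(S,b \right)} = \frac{8}{3}$ ($T{\left(S,b \right)} = 2 \left(-4\right) \frac{1}{1 - 4} = 2 \left(-4\right) \frac{1}{-3} = 2 \left(-4\right) \left(- \frac{1}{3}\right) = \frac{8}{3}$)
$p{\left(Y,d \right)} = - \frac{56}{3}$ ($p{\left(Y,d \right)} = 7 \cdot \frac{8}{3} \left(-1\right) = \frac{56}{3} \left(-1\right) = - \frac{56}{3}$)
$\sqrt{p{\left(234,-196 \right)} + 382130} = \sqrt{- \frac{56}{3} + 382130} = \sqrt{\frac{1146334}{3}} = \frac{\sqrt{3439002}}{3}$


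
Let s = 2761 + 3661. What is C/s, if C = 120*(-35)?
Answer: -2100/3211 ≈ -0.65400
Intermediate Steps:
C = -4200
s = 6422
C/s = -4200/6422 = -4200*1/6422 = -2100/3211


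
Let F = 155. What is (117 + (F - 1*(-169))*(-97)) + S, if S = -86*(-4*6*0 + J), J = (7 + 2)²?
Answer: -38277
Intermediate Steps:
J = 81 (J = 9² = 81)
S = -6966 (S = -86*(-4*6*0 + 81) = -86*(-24*0 + 81) = -86*(0 + 81) = -86*81 = -6966)
(117 + (F - 1*(-169))*(-97)) + S = (117 + (155 - 1*(-169))*(-97)) - 6966 = (117 + (155 + 169)*(-97)) - 6966 = (117 + 324*(-97)) - 6966 = (117 - 31428) - 6966 = -31311 - 6966 = -38277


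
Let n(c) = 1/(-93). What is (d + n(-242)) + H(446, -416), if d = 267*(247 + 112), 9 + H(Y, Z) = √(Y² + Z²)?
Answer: 8913491/93 + 2*√92993 ≈ 96454.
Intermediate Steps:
n(c) = -1/93
H(Y, Z) = -9 + √(Y² + Z²)
d = 95853 (d = 267*359 = 95853)
(d + n(-242)) + H(446, -416) = (95853 - 1/93) + (-9 + √(446² + (-416)²)) = 8914328/93 + (-9 + √(198916 + 173056)) = 8914328/93 + (-9 + √371972) = 8914328/93 + (-9 + 2*√92993) = 8913491/93 + 2*√92993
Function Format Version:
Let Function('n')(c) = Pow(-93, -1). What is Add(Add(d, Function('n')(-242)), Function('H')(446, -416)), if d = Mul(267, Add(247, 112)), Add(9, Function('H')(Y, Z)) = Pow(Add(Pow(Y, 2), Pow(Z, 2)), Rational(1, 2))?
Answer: Add(Rational(8913491, 93), Mul(2, Pow(92993, Rational(1, 2)))) ≈ 96454.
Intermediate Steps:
Function('n')(c) = Rational(-1, 93)
Function('H')(Y, Z) = Add(-9, Pow(Add(Pow(Y, 2), Pow(Z, 2)), Rational(1, 2)))
d = 95853 (d = Mul(267, 359) = 95853)
Add(Add(d, Function('n')(-242)), Function('H')(446, -416)) = Add(Add(95853, Rational(-1, 93)), Add(-9, Pow(Add(Pow(446, 2), Pow(-416, 2)), Rational(1, 2)))) = Add(Rational(8914328, 93), Add(-9, Pow(Add(198916, 173056), Rational(1, 2)))) = Add(Rational(8914328, 93), Add(-9, Pow(371972, Rational(1, 2)))) = Add(Rational(8914328, 93), Add(-9, Mul(2, Pow(92993, Rational(1, 2))))) = Add(Rational(8913491, 93), Mul(2, Pow(92993, Rational(1, 2))))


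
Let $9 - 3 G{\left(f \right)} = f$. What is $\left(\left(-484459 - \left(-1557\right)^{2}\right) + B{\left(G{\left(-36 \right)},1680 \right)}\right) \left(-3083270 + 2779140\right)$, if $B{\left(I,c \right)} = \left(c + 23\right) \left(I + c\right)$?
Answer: $6728267990$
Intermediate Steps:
$G{\left(f \right)} = 3 - \frac{f}{3}$
$B{\left(I,c \right)} = \left(23 + c\right) \left(I + c\right)$
$\left(\left(-484459 - \left(-1557\right)^{2}\right) + B{\left(G{\left(-36 \right)},1680 \right)}\right) \left(-3083270 + 2779140\right) = \left(\left(-484459 - \left(-1557\right)^{2}\right) + \left(1680^{2} + 23 \left(3 - -12\right) + 23 \cdot 1680 + \left(3 - -12\right) 1680\right)\right) \left(-3083270 + 2779140\right) = \left(\left(-484459 - 2424249\right) + \left(2822400 + 23 \left(3 + 12\right) + 38640 + \left(3 + 12\right) 1680\right)\right) \left(-304130\right) = \left(\left(-484459 - 2424249\right) + \left(2822400 + 23 \cdot 15 + 38640 + 15 \cdot 1680\right)\right) \left(-304130\right) = \left(-2908708 + \left(2822400 + 345 + 38640 + 25200\right)\right) \left(-304130\right) = \left(-2908708 + 2886585\right) \left(-304130\right) = \left(-22123\right) \left(-304130\right) = 6728267990$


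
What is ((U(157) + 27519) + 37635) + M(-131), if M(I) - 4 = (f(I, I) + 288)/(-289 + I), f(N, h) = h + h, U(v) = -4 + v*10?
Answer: 14012027/210 ≈ 66724.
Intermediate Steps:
U(v) = -4 + 10*v
f(N, h) = 2*h
M(I) = 4 + (288 + 2*I)/(-289 + I) (M(I) = 4 + (2*I + 288)/(-289 + I) = 4 + (288 + 2*I)/(-289 + I))
((U(157) + 27519) + 37635) + M(-131) = (((-4 + 10*157) + 27519) + 37635) + 2*(-434 + 3*(-131))/(-289 - 131) = (((-4 + 1570) + 27519) + 37635) + 2*(-434 - 393)/(-420) = ((1566 + 27519) + 37635) + 2*(-1/420)*(-827) = (29085 + 37635) + 827/210 = 66720 + 827/210 = 14012027/210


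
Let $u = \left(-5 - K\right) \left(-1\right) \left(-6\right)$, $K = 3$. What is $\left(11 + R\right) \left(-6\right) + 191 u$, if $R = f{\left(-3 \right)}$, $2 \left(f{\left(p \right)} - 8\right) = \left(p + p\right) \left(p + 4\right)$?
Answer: $-9264$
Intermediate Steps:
$f{\left(p \right)} = 8 + p \left(4 + p\right)$ ($f{\left(p \right)} = 8 + \frac{\left(p + p\right) \left(p + 4\right)}{2} = 8 + \frac{2 p \left(4 + p\right)}{2} = 8 + p \left(4 + p\right)$)
$R = 5$ ($R = 8 + \left(-3\right)^{2} + 4 \left(-3\right) = 8 + 9 - 12 = 5$)
$u = -48$ ($u = \left(-5 - 3\right) \left(-1\right) \left(-6\right) = \left(-8\right) \left(-1\right) \left(-6\right) = 8 \left(-6\right) = -48$)
$\left(11 + R\right) \left(-6\right) + 191 u = \left(11 + 5\right) \left(-6\right) + 191 \left(-48\right) = 16 \left(-6\right) - 9168 = -96 - 9168 = -9264$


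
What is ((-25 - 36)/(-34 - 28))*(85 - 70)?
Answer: 915/62 ≈ 14.758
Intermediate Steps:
((-25 - 36)/(-34 - 28))*(85 - 70) = -61/(-62)*15 = -61*(-1/62)*15 = (61/62)*15 = 915/62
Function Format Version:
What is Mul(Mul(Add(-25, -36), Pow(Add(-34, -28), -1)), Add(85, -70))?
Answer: Rational(915, 62) ≈ 14.758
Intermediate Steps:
Mul(Mul(Add(-25, -36), Pow(Add(-34, -28), -1)), Add(85, -70)) = Mul(Mul(-61, Pow(-62, -1)), 15) = Mul(Mul(-61, Rational(-1, 62)), 15) = Mul(Rational(61, 62), 15) = Rational(915, 62)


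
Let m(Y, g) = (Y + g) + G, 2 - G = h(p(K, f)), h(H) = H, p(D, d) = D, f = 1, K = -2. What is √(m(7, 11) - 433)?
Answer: I*√411 ≈ 20.273*I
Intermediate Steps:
G = 4 (G = 2 - 1*(-2) = 2 + 2 = 4)
m(Y, g) = 4 + Y + g (m(Y, g) = (Y + g) + 4 = 4 + Y + g)
√(m(7, 11) - 433) = √((4 + 7 + 11) - 433) = √(22 - 433) = √(-411) = I*√411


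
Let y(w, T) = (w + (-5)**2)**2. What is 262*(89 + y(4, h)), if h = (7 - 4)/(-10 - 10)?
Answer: 243660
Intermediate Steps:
h = -3/20 (h = 3/(-20) = 3*(-1/20) = -3/20 ≈ -0.15000)
y(w, T) = (25 + w)**2 (y(w, T) = (w + 25)**2 = (25 + w)**2)
262*(89 + y(4, h)) = 262*(89 + (25 + 4)**2) = 262*(89 + 29**2) = 262*(89 + 841) = 262*930 = 243660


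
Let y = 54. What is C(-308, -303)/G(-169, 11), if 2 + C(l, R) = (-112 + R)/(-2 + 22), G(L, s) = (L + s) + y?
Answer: 7/32 ≈ 0.21875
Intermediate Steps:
G(L, s) = 54 + L + s (G(L, s) = (L + s) + 54 = 54 + L + s)
C(l, R) = -38/5 + R/20 (C(l, R) = -2 + (-112 + R)/(-2 + 22) = -2 + (-112 + R)/20 = -2 + (-112 + R)*(1/20) = -2 + (-28/5 + R/20) = -38/5 + R/20)
C(-308, -303)/G(-169, 11) = (-38/5 + (1/20)*(-303))/(54 - 169 + 11) = (-38/5 - 303/20)/(-104) = -91/4*(-1/104) = 7/32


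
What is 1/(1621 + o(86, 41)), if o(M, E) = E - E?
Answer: 1/1621 ≈ 0.00061690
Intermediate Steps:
o(M, E) = 0
1/(1621 + o(86, 41)) = 1/(1621 + 0) = 1/1621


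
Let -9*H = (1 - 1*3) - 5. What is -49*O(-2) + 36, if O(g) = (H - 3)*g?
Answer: -1636/9 ≈ -181.78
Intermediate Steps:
H = 7/9 (H = -((1 - 1*3) - 5)/9 = -((1 - 3) - 5)/9 = -(-2 - 5)/9 = -⅑*(-7) = 7/9 ≈ 0.77778)
O(g) = -20*g/9 (O(g) = (7/9 - 3)*g = -20*g/9)
-49*O(-2) + 36 = -(-980)*(-2)/9 + 36 = -49*40/9 + 36 = -1960/9 + 36 = -1636/9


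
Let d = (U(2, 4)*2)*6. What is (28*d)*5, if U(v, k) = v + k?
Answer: 10080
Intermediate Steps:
U(v, k) = k + v
d = 72 (d = ((4 + 2)*2)*6 = (6*2)*6 = 12*6 = 72)
(28*d)*5 = (28*72)*5 = 2016*5 = 10080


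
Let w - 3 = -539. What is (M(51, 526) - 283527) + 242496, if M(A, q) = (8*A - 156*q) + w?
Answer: -123215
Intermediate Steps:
w = -536 (w = 3 - 539 = -536)
M(A, q) = -536 - 156*q + 8*A (M(A, q) = (8*A - 156*q) - 536 = (-156*q + 8*A) - 536 = -536 - 156*q + 8*A)
(M(51, 526) - 283527) + 242496 = ((-536 - 156*526 + 8*51) - 283527) + 242496 = ((-536 - 82056 + 408) - 283527) + 242496 = (-82184 - 283527) + 242496 = -365711 + 242496 = -123215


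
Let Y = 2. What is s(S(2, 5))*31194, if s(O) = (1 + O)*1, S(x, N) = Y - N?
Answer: -62388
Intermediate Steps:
S(x, N) = 2 - N
s(O) = 1 + O
s(S(2, 5))*31194 = (1 + (2 - 1*5))*31194 = (1 + (2 - 5))*31194 = (1 - 3)*31194 = -2*31194 = -62388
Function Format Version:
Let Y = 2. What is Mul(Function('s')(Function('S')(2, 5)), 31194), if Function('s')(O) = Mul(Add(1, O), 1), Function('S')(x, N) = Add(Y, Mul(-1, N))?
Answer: -62388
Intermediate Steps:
Function('S')(x, N) = Add(2, Mul(-1, N))
Function('s')(O) = Add(1, O)
Mul(Function('s')(Function('S')(2, 5)), 31194) = Mul(Add(1, Add(2, Mul(-1, 5))), 31194) = Mul(Add(1, Add(2, -5)), 31194) = Mul(Add(1, -3), 31194) = Mul(-2, 31194) = -62388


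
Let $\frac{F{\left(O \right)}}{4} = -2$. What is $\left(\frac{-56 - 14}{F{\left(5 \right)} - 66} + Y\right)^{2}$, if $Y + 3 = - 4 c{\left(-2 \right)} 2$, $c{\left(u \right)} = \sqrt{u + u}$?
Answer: $- \frac{344688}{1369} + \frac{2432 i}{37} \approx -251.78 + 65.73 i$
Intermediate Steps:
$F{\left(O \right)} = -8$ ($F{\left(O \right)} = 4 \left(-2\right) = -8$)
$c{\left(u \right)} = \sqrt{2} \sqrt{u}$ ($c{\left(u \right)} = \sqrt{2 u} = \sqrt{2} \sqrt{u}$)
$Y = -3 - 16 i$ ($Y = -3 + - 4 \sqrt{2} \sqrt{-2} \cdot 2 = -3 + - 4 \sqrt{2} i \sqrt{2} \cdot 2 = -3 + - 4 \cdot 2 i 2 = -3 + - 8 i 2 = -3 - 16 i \approx -3.0 - 16.0 i$)
$\left(\frac{-56 - 14}{F{\left(5 \right)} - 66} + Y\right)^{2} = \left(\frac{-56 - 14}{-8 - 66} - \left(3 + 16 i\right)\right)^{2} = \left(- \frac{70}{-74} - \left(3 + 16 i\right)\right)^{2} = \left(\left(-70\right) \left(- \frac{1}{74}\right) - \left(3 + 16 i\right)\right)^{2} = \left(\frac{35}{37} - \left(3 + 16 i\right)\right)^{2} = \left(- \frac{76}{37} - 16 i\right)^{2}$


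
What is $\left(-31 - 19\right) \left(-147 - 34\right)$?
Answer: $9050$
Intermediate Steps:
$\left(-31 - 19\right) \left(-147 - 34\right) = \left(-31 - 19\right) \left(-181\right) = \left(-50\right) \left(-181\right) = 9050$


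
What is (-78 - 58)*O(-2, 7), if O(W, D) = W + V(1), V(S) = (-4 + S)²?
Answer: -952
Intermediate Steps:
O(W, D) = 9 + W (O(W, D) = W + (-4 + 1)² = W + (-3)² = W + 9 = 9 + W)
(-78 - 58)*O(-2, 7) = (-78 - 58)*(9 - 2) = -136*7 = -952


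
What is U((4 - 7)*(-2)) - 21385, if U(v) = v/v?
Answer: -21384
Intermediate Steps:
U(v) = 1
U((4 - 7)*(-2)) - 21385 = 1 - 21385 = -21384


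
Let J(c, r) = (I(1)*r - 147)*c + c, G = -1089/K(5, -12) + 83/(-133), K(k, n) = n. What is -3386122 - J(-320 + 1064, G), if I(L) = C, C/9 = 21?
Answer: -303062296/19 ≈ -1.5951e+7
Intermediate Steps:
C = 189 (C = 9*21 = 189)
I(L) = 189
G = 47947/532 (G = -1089/(-12) + 83/(-133) = -1089*(-1/12) + 83*(-1/133) = 363/4 - 83/133 = 47947/532 ≈ 90.126)
J(c, r) = c + c*(-147 + 189*r) (J(c, r) = (189*r - 147)*c + c = (-147 + 189*r)*c + c = c*(-147 + 189*r) + c = c + c*(-147 + 189*r))
-3386122 - J(-320 + 1064, G) = -3386122 - (-320 + 1064)*(-146 + 189*(47947/532)) = -3386122 - 744*(-146 + 1294569/76) = -3386122 - 744*1283473/76 = -3386122 - 1*238725978/19 = -3386122 - 238725978/19 = -303062296/19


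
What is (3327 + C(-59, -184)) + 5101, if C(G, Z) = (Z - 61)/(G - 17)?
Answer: 640773/76 ≈ 8431.2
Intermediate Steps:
C(G, Z) = (-61 + Z)/(-17 + G)
(3327 + C(-59, -184)) + 5101 = (3327 + (-61 - 184)/(-17 - 59)) + 5101 = (3327 - 245/(-76)) + 5101 = (3327 - 1/76*(-245)) + 5101 = (3327 + 245/76) + 5101 = 253097/76 + 5101 = 640773/76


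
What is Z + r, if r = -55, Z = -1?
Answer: -56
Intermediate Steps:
Z + r = -1 - 55 = -56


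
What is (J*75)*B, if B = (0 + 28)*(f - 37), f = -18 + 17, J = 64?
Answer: -5107200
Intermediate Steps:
f = -1
B = -1064 (B = (0 + 28)*(-1 - 37) = 28*(-38) = -1064)
(J*75)*B = (64*75)*(-1064) = 4800*(-1064) = -5107200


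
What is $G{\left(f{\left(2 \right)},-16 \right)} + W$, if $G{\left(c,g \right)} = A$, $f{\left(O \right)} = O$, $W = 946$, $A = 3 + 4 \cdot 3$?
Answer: $961$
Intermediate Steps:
$A = 15$ ($A = 3 + 12 = 15$)
$G{\left(c,g \right)} = 15$
$G{\left(f{\left(2 \right)},-16 \right)} + W = 15 + 946 = 961$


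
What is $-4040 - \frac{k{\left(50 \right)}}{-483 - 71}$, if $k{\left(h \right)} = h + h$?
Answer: $- \frac{1119030}{277} \approx -4039.8$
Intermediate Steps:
$k{\left(h \right)} = 2 h$
$-4040 - \frac{k{\left(50 \right)}}{-483 - 71} = -4040 - \frac{2 \cdot 50}{-483 - 71} = -4040 - \frac{100}{-554} = -4040 - 100 \left(- \frac{1}{554}\right) = -4040 - - \frac{50}{277} = -4040 + \frac{50}{277} = - \frac{1119030}{277}$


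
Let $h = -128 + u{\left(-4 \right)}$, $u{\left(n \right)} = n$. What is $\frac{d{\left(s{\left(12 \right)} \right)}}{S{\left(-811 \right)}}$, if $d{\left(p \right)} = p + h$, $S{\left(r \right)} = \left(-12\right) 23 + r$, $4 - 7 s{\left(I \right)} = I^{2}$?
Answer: $\frac{152}{1087} \approx 0.13983$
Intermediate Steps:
$s{\left(I \right)} = \frac{4}{7} - \frac{I^{2}}{7}$
$h = -132$ ($h = -128 - 4 = -132$)
$S{\left(r \right)} = -276 + r$
$d{\left(p \right)} = -132 + p$ ($d{\left(p \right)} = p - 132 = -132 + p$)
$\frac{d{\left(s{\left(12 \right)} \right)}}{S{\left(-811 \right)}} = \frac{-132 + \left(\frac{4}{7} - \frac{12^{2}}{7}\right)}{-276 - 811} = \frac{-132 + \left(\frac{4}{7} - \frac{144}{7}\right)}{-1087} = \left(-132 + \left(\frac{4}{7} - \frac{144}{7}\right)\right) \left(- \frac{1}{1087}\right) = \left(-132 - 20\right) \left(- \frac{1}{1087}\right) = \left(-152\right) \left(- \frac{1}{1087}\right) = \frac{152}{1087}$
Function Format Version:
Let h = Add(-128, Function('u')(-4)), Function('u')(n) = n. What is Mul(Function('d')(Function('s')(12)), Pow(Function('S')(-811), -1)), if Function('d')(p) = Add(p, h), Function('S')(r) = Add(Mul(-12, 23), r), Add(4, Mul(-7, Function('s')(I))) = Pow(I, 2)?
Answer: Rational(152, 1087) ≈ 0.13983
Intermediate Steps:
Function('s')(I) = Add(Rational(4, 7), Mul(Rational(-1, 7), Pow(I, 2)))
h = -132 (h = Add(-128, -4) = -132)
Function('S')(r) = Add(-276, r)
Function('d')(p) = Add(-132, p) (Function('d')(p) = Add(p, -132) = Add(-132, p))
Mul(Function('d')(Function('s')(12)), Pow(Function('S')(-811), -1)) = Mul(Add(-132, Add(Rational(4, 7), Mul(Rational(-1, 7), Pow(12, 2)))), Pow(Add(-276, -811), -1)) = Mul(Add(-132, Add(Rational(4, 7), Mul(Rational(-1, 7), 144))), Pow(-1087, -1)) = Mul(Add(-132, Add(Rational(4, 7), Rational(-144, 7))), Rational(-1, 1087)) = Mul(Add(-132, -20), Rational(-1, 1087)) = Mul(-152, Rational(-1, 1087)) = Rational(152, 1087)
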